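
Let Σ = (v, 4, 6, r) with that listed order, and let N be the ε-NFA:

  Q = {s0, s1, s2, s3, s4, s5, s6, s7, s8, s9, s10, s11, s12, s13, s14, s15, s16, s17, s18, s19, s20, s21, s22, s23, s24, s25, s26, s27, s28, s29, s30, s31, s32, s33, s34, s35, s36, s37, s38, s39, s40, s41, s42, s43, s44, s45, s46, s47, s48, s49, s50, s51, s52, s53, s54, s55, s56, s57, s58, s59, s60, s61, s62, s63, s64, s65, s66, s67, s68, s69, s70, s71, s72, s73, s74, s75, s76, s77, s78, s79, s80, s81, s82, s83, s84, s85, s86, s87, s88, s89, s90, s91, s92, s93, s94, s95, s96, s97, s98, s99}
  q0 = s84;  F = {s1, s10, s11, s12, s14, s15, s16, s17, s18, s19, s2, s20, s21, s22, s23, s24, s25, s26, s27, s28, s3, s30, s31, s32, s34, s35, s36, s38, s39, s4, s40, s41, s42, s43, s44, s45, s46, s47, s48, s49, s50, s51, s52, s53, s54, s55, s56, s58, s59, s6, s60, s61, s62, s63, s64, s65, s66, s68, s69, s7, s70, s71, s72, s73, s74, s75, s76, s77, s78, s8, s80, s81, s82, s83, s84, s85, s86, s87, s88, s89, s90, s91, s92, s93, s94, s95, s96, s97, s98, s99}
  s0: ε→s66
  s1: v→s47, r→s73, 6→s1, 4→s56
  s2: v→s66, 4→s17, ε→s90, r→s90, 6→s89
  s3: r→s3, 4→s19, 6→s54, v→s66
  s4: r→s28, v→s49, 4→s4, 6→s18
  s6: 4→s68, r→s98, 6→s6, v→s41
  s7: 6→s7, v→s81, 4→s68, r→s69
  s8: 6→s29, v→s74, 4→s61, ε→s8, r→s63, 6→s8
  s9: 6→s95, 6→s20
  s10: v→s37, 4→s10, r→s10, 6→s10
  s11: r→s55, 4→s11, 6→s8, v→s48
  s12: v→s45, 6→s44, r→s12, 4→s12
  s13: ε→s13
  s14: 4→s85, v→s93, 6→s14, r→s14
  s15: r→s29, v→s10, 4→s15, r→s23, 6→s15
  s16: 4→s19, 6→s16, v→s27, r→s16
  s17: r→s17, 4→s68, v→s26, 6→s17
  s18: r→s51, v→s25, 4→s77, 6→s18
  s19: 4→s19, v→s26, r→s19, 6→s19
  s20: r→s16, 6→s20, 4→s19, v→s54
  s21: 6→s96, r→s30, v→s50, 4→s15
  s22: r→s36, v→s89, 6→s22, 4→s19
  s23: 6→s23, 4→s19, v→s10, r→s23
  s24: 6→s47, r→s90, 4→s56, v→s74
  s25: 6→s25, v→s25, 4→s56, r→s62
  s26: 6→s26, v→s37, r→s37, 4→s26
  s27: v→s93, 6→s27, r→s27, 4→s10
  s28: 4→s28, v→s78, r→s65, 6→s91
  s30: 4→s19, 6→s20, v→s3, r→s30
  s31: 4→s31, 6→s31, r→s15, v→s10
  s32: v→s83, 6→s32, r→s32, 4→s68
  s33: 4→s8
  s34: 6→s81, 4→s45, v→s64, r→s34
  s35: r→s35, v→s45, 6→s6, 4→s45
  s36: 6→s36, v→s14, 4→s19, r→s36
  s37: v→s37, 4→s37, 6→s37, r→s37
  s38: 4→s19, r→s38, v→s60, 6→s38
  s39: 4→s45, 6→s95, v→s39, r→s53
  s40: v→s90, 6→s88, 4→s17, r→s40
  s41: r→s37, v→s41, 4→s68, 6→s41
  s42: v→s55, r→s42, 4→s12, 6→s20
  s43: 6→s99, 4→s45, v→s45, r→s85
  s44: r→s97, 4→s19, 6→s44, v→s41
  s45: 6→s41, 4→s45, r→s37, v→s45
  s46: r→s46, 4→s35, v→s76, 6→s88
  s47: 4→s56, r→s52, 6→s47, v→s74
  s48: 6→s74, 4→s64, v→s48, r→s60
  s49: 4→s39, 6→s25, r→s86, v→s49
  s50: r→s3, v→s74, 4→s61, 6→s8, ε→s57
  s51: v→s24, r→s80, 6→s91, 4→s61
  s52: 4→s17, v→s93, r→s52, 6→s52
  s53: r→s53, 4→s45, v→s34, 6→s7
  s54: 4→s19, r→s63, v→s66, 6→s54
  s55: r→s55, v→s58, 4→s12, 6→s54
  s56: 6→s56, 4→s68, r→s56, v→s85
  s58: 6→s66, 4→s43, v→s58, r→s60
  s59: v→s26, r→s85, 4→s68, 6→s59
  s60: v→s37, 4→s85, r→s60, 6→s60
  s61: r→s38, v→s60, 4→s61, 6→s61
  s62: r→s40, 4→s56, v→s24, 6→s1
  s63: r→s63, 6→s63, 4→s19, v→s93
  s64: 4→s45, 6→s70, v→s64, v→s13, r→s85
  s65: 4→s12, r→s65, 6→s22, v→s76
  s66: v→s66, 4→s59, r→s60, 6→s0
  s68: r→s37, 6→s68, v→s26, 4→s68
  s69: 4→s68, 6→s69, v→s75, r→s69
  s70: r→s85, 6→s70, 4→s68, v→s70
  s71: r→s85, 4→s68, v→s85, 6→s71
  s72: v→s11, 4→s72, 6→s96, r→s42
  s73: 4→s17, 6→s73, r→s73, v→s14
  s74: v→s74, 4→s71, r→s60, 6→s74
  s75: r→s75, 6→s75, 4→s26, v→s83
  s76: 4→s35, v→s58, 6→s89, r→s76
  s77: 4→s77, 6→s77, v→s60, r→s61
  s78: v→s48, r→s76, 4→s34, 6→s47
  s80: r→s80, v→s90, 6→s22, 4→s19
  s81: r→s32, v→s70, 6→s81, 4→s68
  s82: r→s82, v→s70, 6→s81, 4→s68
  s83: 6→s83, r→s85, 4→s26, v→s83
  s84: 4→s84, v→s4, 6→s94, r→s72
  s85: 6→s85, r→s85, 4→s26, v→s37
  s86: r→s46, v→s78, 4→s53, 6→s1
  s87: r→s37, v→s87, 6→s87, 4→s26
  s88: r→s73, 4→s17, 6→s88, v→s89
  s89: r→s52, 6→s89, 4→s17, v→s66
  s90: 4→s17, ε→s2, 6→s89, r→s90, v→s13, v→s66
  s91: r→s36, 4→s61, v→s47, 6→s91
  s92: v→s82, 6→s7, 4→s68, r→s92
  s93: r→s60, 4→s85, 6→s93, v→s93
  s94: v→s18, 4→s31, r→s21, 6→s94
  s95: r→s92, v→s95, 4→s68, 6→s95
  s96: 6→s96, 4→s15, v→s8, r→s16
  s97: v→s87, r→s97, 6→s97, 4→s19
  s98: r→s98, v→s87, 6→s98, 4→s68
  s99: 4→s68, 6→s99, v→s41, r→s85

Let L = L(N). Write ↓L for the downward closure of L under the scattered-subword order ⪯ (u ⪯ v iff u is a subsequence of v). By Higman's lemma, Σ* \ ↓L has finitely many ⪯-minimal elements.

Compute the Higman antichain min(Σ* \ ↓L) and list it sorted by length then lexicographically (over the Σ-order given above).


min(Σ*\↓L) = [64vv, vv44r, rvvrv, rr4vr, r6rv4v].

|Q|=100, |F|=90, |δ|=377 (6 ε).
min D↑ (90 st, q0=0, F={46}): 0:v→1,4→0,6→2,r→3 1:v→4,4→1,6→5,r→6 2:v→5,4→7,6→2,r→8 3:v→9,4→3,6→10,r→11 4:v→4,4→12,6→13,r→14 5:v→13,4→15,6→5,r→16 6:v→17,4→6,6→18,r→19 7:v→20,4→7,6→7,r→21 8:v→22,4→21,6→10,r→23 9:v→24,4→9,6→25,r→26 10:v→25,4→21,6→10,r→27 11:v→26,4→28,6→29,r→11 12:v→12,4→30,6→31,r→32 13:v→13,4→33,6→13,r→34 14:v→17,4→32,6→35,r→36 15:v→37,4→15,6→15,r→38 16:v→39,4→38,6→18,r→40 17:v→24,4→41,6→42,r→43 18:v→42,4→38,6→18,r→44 19:v→43,4→28,6→45,r→19 20:v→46,4→20,6→20,r→20 21:v→20,4→21,6→21,r→47 22:v→48,4→38,6→25,r→49 23:v→49,4→50,6→29,r→23 24:v→24,4→51,6→48,r→37 25:v→48,4→38,6→25,r→52 26:v→53,4→28,6→54,r→26 27:v→55,4→50,6→27,r→27 28:v→30,4→28,6→56,r→28 29:v→54,4→50,6→29,r→27 30:v→30,4→30,6→57,r→46 31:v→31,4→58,6→31,r→59 32:v→41,4→30,6→60,r→32 33:v→61,4→58,6→33,r→33 34:v→39,4→33,6→35,r→62 35:v→42,4→33,6→35,r→63 36:v→43,4→64,6→65,r→36 37:v→46,4→61,6→37,r→37 38:v→37,4→38,6→38,r→66 39:v→48,4→33,6→42,r→67 40:v→67,4→50,6→45,r→40 41:v→51,4→30,6→68,r→41 42:v→48,4→33,6→42,r→69 43:v→53,4→64,6→70,r→43 44:v→71,4→50,6→44,r→44 45:v→70,4→50,6→45,r→44 46:v→46,4→46,6→46,r→46 47:v→20,4→50,6→47,r→47 48:v→48,4→72,6→48,r→37 49:v→73,4→50,6→54,r→49 50:v→74,4→50,6→50,r→50 51:v→51,4→30,6→75,r→61 52:v→76,4→50,6→52,r→52 53:v→53,4→77,6→73,r→37 54:v→73,4→50,6→54,r→52 55:v→76,4→20,6→55,r→55 56:v→57,4→50,6→56,r→78 57:v→57,4→58,6→57,r→46 58:v→74,4→58,6→58,r→46 59:v→79,4→58,6→60,r→59 60:v→68,4→58,6→60,r→80 61:v→46,4→74,6→61,r→61 62:v→67,4→81,6→65,r→62 63:v→71,4→81,6→63,r→63 64:v→30,4→30,6→82,r→64 65:v→70,4→81,6→65,r→63 66:v→37,4→50,6→66,r→66 67:v→73,4→81,6→70,r→67 68:v→75,4→58,6→68,r→83 69:v→76,4→81,6→69,r→69 70:v→73,4→81,6→70,r→69 71:v→76,4→61,6→71,r→71 72:v→61,4→58,6→72,r→61 73:v→73,4→84,6→73,r→37 74:v→46,4→74,6→74,r→46 75:v→75,4→58,6→75,r→61 76:v→76,4→61,6→76,r→37 77:v→30,4→30,6→85,r→61 78:v→86,4→50,6→78,r→78 79:v→75,4→58,6→68,r→79 80:v→87,4→58,6→80,r→80 81:v→74,4→58,6→81,r→81 82:v→57,4→58,6→82,r→88 83:v→89,4→58,6→83,r→83 84:v→74,4→58,6→84,r→61 85:v→57,4→58,6→85,r→61 86:v→86,4→74,6→86,r→46 87:v→89,4→74,6→87,r→87 88:v→86,4→58,6→88,r→88 89:v→89,4→74,6→89,r→61 [Hopcroft].
'64vv': N↓-sim [95, 72, 18, 5, 1] end={s37} ∉↓L; 4/4 single-dels accept.
'vv44r': run [95, 83, 56, 31, 5, 1] end={s37} — reject; 5/5 del acc.
'rvvrv': run [95, 85, 58, 22, 4, 1] end={s37} rej; 5/5 deletions ∈↓L.
'rr4vr': run [95, 85, 64, 19, 6, 1] end={s37} — reject; 5/5 del acc.
'r6rv4v': N↓-sim [95, 85, 51, 27, 11, 4, 1] end={s37} rej; 6/6 single-dels accept.
5 obstructions.


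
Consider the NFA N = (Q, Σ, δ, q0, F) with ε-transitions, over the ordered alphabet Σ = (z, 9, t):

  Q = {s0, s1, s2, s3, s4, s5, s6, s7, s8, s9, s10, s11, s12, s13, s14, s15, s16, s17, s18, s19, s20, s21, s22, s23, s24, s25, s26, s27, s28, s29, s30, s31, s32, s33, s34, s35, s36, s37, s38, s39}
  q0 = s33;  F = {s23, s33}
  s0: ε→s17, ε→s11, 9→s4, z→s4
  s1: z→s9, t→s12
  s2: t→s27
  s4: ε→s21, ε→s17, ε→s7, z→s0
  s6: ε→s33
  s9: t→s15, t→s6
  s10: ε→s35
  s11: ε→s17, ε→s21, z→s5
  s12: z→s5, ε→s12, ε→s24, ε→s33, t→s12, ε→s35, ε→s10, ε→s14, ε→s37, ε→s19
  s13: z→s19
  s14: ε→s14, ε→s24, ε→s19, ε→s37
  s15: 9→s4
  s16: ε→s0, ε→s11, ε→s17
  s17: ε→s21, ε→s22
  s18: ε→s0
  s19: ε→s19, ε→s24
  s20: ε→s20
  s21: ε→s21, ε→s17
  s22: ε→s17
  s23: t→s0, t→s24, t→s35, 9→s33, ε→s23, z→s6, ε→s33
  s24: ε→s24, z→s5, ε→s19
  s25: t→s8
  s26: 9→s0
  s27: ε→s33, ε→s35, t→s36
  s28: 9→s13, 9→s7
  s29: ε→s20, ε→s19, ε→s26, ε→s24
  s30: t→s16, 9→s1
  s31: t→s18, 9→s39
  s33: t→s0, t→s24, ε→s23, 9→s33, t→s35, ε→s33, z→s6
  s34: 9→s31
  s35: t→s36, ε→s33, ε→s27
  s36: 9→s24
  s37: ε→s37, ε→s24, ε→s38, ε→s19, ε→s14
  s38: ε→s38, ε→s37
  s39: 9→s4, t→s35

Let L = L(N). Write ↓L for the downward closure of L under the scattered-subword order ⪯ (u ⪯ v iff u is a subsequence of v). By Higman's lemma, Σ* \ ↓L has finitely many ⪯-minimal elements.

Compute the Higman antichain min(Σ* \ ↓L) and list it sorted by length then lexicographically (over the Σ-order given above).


A = [].

|Q|=40, |F|=2, |δ|=92 (54 ε).
min D↑ (1 st, q0=0, F={}): 0:z→0,9→0,t→0 (ε-aug+det+¬).
L(D↑) = ∅ ⇒ ↓L = Σ*.


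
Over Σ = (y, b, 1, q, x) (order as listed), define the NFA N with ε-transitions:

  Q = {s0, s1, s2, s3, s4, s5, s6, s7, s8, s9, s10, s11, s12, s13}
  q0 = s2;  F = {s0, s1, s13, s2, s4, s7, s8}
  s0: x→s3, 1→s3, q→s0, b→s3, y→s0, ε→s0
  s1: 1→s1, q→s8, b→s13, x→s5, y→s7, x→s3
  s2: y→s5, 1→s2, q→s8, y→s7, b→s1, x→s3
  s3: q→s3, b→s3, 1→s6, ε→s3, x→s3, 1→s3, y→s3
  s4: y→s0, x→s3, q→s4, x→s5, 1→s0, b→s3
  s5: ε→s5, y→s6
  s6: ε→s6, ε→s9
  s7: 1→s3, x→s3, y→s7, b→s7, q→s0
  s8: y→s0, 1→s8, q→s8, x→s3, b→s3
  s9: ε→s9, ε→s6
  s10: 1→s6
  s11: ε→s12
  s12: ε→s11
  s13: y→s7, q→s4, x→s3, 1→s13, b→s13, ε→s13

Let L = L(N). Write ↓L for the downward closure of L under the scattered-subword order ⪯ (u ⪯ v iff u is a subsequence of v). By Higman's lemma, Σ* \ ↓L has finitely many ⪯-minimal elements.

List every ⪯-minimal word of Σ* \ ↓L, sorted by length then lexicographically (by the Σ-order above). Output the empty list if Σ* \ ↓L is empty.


min(Σ*\↓L) = [x, y1, qb, bbq11].

|Q|=14, |F|=7, |δ|=56 (10 ε).
min D↑ (8 st, q0=0, F={4}): 0:y→1,b→2,1→0,q→3,x→4 1:y→1,b→1,1→4,q→5,x→4 2:y→1,b→6,1→2,q→3,x→4 3:y→5,b→4,1→3,q→3,x→4 4:y→4,b→4,1→4,q→4,x→4 5:y→5,b→4,1→4,q→5,x→4 6:y→1,b→6,1→6,q→7,x→4 7:y→5,b→4,1→5,q→7,x→4.
'x': |S_i|=[11, 4] end={s3,s5,s6,s9} rej; 1/1 single-dels accept.
'y1': |S_i|=[11, 6, 3] end={s3,s6,s9} ∉↓L; 2/2 del acc.
'qb': run [11, 7, 3] end={s3,s6,s9} ∉↓L; 2/2 single-dels accept.
'bbq11': |S_i|=[11, 10, 8, 6, 4, 3] end={s3,s6,s9} rej; 5/5 deletions ∈↓L.
4 minimals (antichain).


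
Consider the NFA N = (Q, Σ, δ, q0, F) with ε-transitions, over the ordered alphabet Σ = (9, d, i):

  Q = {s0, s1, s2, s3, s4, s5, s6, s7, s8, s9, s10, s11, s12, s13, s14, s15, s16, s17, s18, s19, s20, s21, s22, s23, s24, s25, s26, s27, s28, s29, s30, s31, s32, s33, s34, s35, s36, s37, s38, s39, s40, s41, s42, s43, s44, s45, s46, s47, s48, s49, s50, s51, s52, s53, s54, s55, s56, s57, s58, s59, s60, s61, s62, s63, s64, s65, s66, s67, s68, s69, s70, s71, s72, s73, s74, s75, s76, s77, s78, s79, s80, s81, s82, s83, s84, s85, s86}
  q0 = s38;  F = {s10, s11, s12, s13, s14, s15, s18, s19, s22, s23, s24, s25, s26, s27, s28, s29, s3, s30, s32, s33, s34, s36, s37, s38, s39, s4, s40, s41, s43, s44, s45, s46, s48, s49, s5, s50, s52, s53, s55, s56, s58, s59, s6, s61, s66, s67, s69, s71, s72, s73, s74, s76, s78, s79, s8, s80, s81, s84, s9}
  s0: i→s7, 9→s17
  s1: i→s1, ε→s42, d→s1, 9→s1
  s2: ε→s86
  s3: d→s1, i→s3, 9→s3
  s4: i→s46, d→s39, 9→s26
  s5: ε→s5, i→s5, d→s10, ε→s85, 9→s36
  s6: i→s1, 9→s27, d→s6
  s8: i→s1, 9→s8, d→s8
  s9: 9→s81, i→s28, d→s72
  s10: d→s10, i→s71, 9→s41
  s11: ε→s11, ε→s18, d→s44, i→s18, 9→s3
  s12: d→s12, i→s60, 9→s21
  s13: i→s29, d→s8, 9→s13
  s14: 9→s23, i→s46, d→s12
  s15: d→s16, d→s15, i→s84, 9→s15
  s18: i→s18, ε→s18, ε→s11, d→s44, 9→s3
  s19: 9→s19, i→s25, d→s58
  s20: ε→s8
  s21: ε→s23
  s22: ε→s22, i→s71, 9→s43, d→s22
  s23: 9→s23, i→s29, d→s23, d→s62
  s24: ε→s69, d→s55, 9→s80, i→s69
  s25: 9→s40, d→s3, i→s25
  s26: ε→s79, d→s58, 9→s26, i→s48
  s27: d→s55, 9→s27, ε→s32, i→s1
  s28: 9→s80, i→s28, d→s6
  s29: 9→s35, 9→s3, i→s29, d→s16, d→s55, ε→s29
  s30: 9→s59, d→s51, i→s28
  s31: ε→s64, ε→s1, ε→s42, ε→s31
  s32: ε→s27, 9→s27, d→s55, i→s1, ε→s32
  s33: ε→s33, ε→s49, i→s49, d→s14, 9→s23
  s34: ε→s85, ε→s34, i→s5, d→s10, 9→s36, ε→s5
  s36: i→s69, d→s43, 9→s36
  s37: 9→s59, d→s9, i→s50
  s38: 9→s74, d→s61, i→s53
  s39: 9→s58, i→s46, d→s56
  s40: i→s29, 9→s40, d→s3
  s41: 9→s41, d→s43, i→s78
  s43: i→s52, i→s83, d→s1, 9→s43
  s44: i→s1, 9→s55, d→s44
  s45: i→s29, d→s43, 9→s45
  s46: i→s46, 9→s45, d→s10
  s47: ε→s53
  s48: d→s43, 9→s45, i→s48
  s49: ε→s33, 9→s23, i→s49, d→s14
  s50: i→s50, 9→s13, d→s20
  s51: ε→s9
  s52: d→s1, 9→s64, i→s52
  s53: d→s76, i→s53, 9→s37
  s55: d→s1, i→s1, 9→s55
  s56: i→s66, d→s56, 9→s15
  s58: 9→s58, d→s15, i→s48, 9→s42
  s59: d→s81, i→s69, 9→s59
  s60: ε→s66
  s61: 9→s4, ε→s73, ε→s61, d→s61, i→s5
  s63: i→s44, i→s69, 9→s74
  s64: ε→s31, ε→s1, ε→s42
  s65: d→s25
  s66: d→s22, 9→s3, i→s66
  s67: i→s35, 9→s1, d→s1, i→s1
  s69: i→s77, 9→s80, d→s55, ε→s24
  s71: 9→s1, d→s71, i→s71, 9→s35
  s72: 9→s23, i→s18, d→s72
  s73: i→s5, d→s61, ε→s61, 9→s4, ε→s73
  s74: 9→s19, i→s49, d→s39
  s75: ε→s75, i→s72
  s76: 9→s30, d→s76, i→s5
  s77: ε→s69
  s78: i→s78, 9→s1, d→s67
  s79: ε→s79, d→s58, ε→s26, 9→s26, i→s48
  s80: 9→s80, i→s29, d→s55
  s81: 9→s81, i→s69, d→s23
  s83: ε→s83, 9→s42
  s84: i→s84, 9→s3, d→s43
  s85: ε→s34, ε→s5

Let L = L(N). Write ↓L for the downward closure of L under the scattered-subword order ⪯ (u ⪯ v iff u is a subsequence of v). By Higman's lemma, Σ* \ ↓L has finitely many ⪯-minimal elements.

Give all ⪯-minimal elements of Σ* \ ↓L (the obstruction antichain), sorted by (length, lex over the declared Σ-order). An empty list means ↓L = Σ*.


min(Σ*\↓L) = [99idd, di9dd, didi9, i9idi, 9ddi9d, 9i9i9d].

|Q|=87, |F|=59, |δ|=241 (45 ε).
min D↑ (53 st, q0=0, F={42}): 0:9→1,d→2,i→3 1:9→4,d→5,i→6 2:9→7,d→2,i→8 3:9→9,d→10,i→3 4:9→4,d→11,i→12 5:9→11,d→13,i→14 6:9→15,d→16,i→6 7:9→17,d→5,i→14 8:9→18,d→19,i→8 9:9→20,d→21,i→22 10:9→23,d→10,i→8 11:9→11,d→24,i→25 12:9→26,d→27,i→12 13:9→24,d→13,i→28 14:9→29,d→19,i→14 15:9→15,d→15,i→30 16:9→15,d→31,i→14 17:9→17,d→11,i→25 18:9→18,d→32,i→33 19:9→34,d→19,i→35 20:9→20,d→36,i→33 21:9→36,d→37,i→38 22:9→39,d→40,i→22 23:9→20,d→21,i→38 24:9→24,d→24,i→41 25:9→29,d→32,i→25 26:9→26,d→27,i→30 27:9→27,d→42,i→27 28:9→27,d→43,i→28 29:9→29,d→32,i→30 30:9→27,d→44,i→30 31:9→15,d→31,i→28 32:9→32,d→42,i→45 33:9→46,d→44,i→33 34:9→34,d→32,i→47 35:9→42,d→35,i→35 36:9→36,d→15,i→33 37:9→15,d→37,i→48 38:9→46,d→49,i→38 39:9→39,d→40,i→30 40:9→40,d→40,i→42 41:9→27,d→32,i→41 42:9→42,d→42,i→42 43:9→32,d→43,i→35 44:9→44,d→42,i→42 45:9→42,d→42,i→45 46:9→46,d→44,i→30 47:9→42,d→50,i→47 48:9→27,d→51,i→48 49:9→52,d→49,i→42 50:9→42,d→42,i→42 51:9→44,d→51,i→42 52:9→52,d→44,i→42 (ε-aug+det+¬).
'99idd': run [73, 65, 39, 23, 12, 2] end={s1,s42} rej; 5/5 deletions ∈↓L.
'di9dd': N↓-sim [73, 62, 39, 23, 11, 2] end={s1,s42} ∉↓L; 5/5 deletions ∈↓L.
'didi9': N↓-sim [73, 62, 39, 20, 10, 5] end={s1,s31,s35,s42,s64} ∉↓L; 5/5 deletions ∈↓L.
'i9idi': N↓-sim [73, 61, 43, 28, 12, 3] end={s1,s35,s42} — reject; 5/5 single-dels accept.
'9ddi9d': N↓-sim [73, 65, 50, 35, 22, 10, 2] end={s1,s42} ∉↓L; 6/6 deletions ∈↓L.
'9i9i9d': N↓-sim [73, 65, 48, 25, 13, 7, 2] end={s1,s42} — reject; 6/6 del acc.
6 minimals (antichain).


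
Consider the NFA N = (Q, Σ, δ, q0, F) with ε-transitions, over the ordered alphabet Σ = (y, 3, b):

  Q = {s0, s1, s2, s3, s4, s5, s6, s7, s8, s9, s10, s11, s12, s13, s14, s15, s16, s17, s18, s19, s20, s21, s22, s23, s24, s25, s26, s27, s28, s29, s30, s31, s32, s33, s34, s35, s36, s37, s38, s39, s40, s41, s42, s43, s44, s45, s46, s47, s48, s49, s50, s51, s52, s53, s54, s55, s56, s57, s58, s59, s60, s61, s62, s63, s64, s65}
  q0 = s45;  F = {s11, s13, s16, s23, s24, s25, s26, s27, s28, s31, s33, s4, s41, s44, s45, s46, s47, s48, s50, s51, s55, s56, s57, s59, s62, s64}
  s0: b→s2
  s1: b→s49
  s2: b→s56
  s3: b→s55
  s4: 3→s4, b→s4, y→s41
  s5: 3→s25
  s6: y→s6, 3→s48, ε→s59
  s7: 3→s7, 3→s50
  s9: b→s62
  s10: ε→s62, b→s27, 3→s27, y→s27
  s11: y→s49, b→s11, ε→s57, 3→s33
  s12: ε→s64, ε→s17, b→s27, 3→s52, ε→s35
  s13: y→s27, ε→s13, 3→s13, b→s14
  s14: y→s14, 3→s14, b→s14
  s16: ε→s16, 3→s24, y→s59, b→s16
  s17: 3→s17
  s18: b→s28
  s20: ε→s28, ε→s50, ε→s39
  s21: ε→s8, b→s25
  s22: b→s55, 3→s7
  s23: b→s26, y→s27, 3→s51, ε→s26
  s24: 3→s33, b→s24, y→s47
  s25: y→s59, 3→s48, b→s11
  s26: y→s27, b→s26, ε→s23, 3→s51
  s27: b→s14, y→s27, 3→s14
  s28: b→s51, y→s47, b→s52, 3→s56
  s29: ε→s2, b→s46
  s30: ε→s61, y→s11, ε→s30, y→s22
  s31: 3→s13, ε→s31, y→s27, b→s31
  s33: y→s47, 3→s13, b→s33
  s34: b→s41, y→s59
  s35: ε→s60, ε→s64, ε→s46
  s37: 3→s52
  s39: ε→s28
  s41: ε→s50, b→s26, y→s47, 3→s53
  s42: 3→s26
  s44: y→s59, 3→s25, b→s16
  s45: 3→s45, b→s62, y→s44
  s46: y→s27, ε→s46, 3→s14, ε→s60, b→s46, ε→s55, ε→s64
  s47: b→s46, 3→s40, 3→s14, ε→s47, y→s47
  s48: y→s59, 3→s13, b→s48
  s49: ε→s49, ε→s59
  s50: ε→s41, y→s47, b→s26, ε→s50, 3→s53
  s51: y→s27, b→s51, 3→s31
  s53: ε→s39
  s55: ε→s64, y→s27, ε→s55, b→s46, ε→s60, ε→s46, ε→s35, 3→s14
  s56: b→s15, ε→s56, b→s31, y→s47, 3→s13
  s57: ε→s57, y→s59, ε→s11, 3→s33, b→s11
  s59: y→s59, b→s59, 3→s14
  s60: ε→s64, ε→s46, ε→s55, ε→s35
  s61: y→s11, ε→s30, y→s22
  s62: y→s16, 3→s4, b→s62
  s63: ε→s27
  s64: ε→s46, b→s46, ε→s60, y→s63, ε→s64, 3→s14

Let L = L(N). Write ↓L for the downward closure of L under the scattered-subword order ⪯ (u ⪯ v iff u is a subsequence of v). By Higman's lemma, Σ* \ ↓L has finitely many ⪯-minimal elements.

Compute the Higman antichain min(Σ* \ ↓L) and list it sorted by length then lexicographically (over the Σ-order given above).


|Q|=66, |F|=26, |δ|=163 (50 ε).
min D↑ (22 st, q0=0, F={7}): 0:y→1,3→0,b→2 1:y→3,3→4,b→5 2:y→5,3→6,b→2 3:y→3,3→7,b→3 4:y→3,3→8,b→9 5:y→3,3→10,b→5 6:y→11,3→6,b→6 7:y→7,3→7,b→7 8:y→3,3→12,b→8 9:y→3,3→13,b→9 10:y→14,3→13,b→10 11:y→14,3→15,b→16 12:y→17,3→12,b→7 13:y→14,3→12,b→13 14:y→14,3→7,b→18 15:y→14,3→19,b→20 16:y→17,3→20,b→16 17:y→17,3→7,b→7 18:y→17,3→7,b→18 19:y→14,3→12,b→21 20:y→17,3→21,b→20 21:y→17,3→12,b→21 [Hopcroft].
'yy3': run [36, 33, 12, 2] end={s14,s40} ∉↓L; 3/3 deletions ∈↓L.
'y333b': N↓-sim [36, 33, 27, 17, 4, 1] end={s14} rej; 5/5 del acc.
'b3ybyb': N↓-sim [36, 33, 26, 23, 15, 3, 1] end={s14} — reject; 6/6 del acc.
3 words, ⪯-incomp.

min(Σ*\↓L) = [yy3, y333b, b3ybyb].


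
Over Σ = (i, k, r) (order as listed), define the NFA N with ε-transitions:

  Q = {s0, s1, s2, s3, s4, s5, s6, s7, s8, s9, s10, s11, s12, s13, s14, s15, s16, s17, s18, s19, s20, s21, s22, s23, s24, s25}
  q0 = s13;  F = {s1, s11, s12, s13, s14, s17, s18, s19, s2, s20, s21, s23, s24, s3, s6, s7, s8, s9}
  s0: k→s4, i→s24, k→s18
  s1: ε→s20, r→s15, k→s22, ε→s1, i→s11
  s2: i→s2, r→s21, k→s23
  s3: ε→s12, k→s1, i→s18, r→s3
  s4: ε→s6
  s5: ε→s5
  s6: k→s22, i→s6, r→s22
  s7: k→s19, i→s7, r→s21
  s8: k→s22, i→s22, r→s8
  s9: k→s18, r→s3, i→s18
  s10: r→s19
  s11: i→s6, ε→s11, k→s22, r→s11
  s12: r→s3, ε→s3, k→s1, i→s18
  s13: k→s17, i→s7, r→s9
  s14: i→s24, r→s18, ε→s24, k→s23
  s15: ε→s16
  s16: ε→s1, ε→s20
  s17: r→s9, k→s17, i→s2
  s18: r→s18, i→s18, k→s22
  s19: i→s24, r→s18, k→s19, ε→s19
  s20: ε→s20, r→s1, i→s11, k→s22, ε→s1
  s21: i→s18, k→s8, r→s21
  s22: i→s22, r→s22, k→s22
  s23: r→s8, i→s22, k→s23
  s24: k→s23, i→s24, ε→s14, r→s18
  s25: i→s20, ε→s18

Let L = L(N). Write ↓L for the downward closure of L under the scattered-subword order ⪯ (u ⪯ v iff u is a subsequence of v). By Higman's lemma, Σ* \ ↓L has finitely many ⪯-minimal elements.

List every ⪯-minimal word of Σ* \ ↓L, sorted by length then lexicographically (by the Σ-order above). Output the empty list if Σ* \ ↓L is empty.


|Q|=26, |F|=18, |δ|=78 (16 ε).
min D↑ (16 st, q0=0, F={12}): 0:i→1,k→2,r→3 1:i→1,k→4,r→5 2:i→6,k→2,r→3 3:i→7,k→7,r→8 4:i→9,k→4,r→7 5:i→7,k→10,r→5 6:i→6,k→11,r→5 7:i→7,k→12,r→7 8:i→7,k→13,r→8 9:i→9,k→11,r→7 10:i→12,k→12,r→10 11:i→12,k→11,r→10 12:i→12,k→12,r→12 13:i→14,k→12,r→13 14:i→15,k→12,r→14 15:i→15,k→12,r→12 (ε-aug+det+¬).
'rik': run [21, 13, 4, 1] end={s22} rej; 3/3 deletions ∈↓L.
'rkk': |S_i|=[21, 13, 9, 1] end={s22} rej; 3/3 single-dels accept.
'ikrk': |S_i|=[21, 12, 7, 3, 1] end={s22} ∉↓L; 4/4 deletions ∈↓L.
'irki': run [21, 12, 6, 2, 1] end={s22} — reject; 4/4 del acc.
'kiki': run [21, 19, 10, 3, 1] end={s22} — reject; 4/4 del acc.
'rrkiir': run [21, 13, 12, 8, 3, 2, 1] end={s22} ∉↓L; 6/6 single-dels accept.
6 minimals (antichain).

A = [rik, rkk, ikrk, irki, kiki, rrkiir].


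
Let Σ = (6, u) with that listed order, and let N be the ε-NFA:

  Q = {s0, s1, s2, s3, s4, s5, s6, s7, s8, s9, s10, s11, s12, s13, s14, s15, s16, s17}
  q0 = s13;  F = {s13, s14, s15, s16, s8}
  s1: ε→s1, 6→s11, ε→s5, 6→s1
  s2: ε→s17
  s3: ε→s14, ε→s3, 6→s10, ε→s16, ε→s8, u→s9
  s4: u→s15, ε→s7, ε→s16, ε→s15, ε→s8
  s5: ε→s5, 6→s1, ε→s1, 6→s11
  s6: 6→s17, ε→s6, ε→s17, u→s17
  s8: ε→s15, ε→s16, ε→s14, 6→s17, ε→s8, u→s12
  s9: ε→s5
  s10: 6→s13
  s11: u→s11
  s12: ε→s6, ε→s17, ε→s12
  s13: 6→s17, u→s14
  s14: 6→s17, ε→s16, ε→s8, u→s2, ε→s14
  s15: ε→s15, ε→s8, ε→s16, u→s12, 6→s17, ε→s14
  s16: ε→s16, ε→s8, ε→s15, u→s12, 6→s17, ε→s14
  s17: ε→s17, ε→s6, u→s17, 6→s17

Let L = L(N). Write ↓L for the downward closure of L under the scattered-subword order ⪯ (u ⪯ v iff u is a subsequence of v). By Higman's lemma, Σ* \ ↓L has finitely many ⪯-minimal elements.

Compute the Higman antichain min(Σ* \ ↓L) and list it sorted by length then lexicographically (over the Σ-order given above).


|Q|=18, |F|=5, |δ|=59 (36 ε).
min D↑ (3 st, q0=0, F={1}): 0:6→1,u→2 1:6→1,u→1 2:6→1,u→1.
'6': run [9, 2] end={s17,s6} rej; 1/1 del acc.
'uu': |S_i|=[9, 8, 4] end={s12,s17,s2,s6} — reject; 2/2 single-dels accept.
2 obstructions.

Antichain: [6, uu].


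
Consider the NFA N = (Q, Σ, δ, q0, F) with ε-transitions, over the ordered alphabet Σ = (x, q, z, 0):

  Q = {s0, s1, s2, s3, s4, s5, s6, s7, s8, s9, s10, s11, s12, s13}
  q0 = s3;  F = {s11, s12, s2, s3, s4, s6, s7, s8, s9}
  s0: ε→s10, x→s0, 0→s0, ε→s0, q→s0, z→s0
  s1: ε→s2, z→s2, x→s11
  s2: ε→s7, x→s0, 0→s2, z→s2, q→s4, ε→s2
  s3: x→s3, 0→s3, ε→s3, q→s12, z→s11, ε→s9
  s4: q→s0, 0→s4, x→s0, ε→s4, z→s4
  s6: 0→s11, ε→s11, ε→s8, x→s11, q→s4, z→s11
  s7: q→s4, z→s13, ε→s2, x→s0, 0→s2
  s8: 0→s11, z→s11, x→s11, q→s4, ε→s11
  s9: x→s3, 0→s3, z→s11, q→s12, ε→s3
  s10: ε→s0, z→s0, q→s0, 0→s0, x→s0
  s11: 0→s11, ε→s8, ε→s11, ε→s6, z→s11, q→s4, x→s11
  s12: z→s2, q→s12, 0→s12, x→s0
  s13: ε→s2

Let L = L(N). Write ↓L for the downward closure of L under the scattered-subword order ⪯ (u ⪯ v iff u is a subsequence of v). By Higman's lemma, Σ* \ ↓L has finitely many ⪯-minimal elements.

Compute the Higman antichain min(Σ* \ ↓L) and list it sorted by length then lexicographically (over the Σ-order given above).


|Q|=14, |F|=9, |δ|=64 (18 ε).
min D↑ (6 st, q0=0, F={3}): 0:x→0,q→1,z→2,0→0 1:x→3,q→1,z→4,0→1 2:x→2,q→5,z→2,0→2 3:x→3,q→3,z→3,0→3 4:x→3,q→5,z→4,0→4 5:x→3,q→3,z→5,0→5 (ε-aug+det+¬).
'qx': |S_i|=[12, 7, 2] end={s0,s10} rej; 2/2 del acc.
'zqq': N↓-sim [12, 9, 3, 2] end={s0,s10} — reject; 3/3 del acc.
2 words, ⪯-incomp.

A = [qx, zqq].


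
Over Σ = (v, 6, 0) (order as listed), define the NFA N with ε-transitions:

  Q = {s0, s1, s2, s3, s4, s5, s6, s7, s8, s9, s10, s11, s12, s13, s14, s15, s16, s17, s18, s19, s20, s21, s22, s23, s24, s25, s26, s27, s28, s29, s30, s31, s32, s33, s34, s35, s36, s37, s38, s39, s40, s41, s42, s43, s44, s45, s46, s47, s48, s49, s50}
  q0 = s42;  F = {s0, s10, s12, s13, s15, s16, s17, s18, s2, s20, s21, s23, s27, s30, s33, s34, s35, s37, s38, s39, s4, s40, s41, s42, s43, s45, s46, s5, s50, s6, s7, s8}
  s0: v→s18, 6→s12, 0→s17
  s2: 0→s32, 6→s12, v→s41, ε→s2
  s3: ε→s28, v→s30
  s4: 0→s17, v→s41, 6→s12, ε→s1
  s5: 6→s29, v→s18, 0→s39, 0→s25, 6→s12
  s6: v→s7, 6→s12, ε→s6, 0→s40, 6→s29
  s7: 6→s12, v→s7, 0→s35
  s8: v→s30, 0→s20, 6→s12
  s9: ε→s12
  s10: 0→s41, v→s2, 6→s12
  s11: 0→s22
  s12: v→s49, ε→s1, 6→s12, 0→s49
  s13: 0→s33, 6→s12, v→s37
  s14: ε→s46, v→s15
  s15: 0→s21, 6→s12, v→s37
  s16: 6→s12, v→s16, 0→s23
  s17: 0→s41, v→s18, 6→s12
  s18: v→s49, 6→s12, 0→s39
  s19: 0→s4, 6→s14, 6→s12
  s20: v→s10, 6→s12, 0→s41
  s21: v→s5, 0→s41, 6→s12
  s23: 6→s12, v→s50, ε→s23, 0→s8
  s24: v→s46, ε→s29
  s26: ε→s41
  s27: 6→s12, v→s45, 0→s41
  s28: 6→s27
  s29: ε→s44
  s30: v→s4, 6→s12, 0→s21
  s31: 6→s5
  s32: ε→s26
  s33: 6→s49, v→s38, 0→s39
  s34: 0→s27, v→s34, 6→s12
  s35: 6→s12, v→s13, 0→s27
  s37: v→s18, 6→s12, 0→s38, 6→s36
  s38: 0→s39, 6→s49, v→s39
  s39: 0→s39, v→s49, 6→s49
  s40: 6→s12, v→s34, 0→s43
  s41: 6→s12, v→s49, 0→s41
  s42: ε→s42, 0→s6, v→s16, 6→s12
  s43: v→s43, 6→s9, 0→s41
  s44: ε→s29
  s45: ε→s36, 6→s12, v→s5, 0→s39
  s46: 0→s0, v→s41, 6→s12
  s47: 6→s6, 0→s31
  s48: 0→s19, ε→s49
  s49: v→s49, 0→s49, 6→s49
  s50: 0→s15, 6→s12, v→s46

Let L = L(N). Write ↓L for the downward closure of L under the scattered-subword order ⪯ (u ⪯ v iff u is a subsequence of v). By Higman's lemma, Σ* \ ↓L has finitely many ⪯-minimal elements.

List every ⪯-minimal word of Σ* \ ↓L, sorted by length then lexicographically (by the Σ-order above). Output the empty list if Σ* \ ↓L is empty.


|Q|=51, |F|=32, |δ|=131 (16 ε).
min D↑ (33 st, q0=0, F={5}): 0:v→1,6→2,0→3 1:v→1,6→2,0→4 2:v→5,6→2,0→5 3:v→6,6→2,0→7 4:v→8,6→2,0→9 5:v→5,6→5,0→5 6:v→6,6→2,0→10 7:v→11,6→2,0→12 8:v→13,6→2,0→14 9:v→15,6→2,0→16 10:v→17,6→2,0→18 11:v→11,6→2,0→18 12:v→12,6→2,0→19 13:v→19,6→2,0→20 14:v→21,6→2,0→22 15:v→23,6→2,0→22 16:v→24,6→2,0→19 17:v→21,6→2,0→25 18:v→26,6→2,0→19 19:v→5,6→2,0→19 20:v→27,6→2,0→28 21:v→27,6→2,0→29 22:v→30,6→2,0→19 23:v→19,6→2,0→28 24:v→31,6→2,0→19 25:v→29,6→5,0→32 26:v→30,6→2,0→32 27:v→5,6→2,0→32 28:v→27,6→2,0→19 29:v→32,6→5,0→32 30:v→27,6→2,0→32 31:v→19,6→2,0→19 32:v→5,6→5,0→32 [Hopcroft].
'6v': N↓-sim [41, 7, 1] end={s49} ∉↓L; 2/2 del acc.
'60': run [41, 7, 1] end={s49} ∉↓L; 2/2 del acc.
'0000v': run [41, 39, 34, 24, 8, 1] end={s49} ∉↓L; 5/5 deletions ∈↓L.
'v0vvvv': N↓-sim [41, 38, 33, 28, 20, 6, 1] end={s49} rej; 6/6 single-dels accept.
'0v0v06': |S_i|=[41, 39, 34, 24, 15, 5, 1] end={s49} — reject; 6/6 del acc.
5 words, ⪯-incomp.

Antichain: [6v, 60, 0000v, v0vvvv, 0v0v06].


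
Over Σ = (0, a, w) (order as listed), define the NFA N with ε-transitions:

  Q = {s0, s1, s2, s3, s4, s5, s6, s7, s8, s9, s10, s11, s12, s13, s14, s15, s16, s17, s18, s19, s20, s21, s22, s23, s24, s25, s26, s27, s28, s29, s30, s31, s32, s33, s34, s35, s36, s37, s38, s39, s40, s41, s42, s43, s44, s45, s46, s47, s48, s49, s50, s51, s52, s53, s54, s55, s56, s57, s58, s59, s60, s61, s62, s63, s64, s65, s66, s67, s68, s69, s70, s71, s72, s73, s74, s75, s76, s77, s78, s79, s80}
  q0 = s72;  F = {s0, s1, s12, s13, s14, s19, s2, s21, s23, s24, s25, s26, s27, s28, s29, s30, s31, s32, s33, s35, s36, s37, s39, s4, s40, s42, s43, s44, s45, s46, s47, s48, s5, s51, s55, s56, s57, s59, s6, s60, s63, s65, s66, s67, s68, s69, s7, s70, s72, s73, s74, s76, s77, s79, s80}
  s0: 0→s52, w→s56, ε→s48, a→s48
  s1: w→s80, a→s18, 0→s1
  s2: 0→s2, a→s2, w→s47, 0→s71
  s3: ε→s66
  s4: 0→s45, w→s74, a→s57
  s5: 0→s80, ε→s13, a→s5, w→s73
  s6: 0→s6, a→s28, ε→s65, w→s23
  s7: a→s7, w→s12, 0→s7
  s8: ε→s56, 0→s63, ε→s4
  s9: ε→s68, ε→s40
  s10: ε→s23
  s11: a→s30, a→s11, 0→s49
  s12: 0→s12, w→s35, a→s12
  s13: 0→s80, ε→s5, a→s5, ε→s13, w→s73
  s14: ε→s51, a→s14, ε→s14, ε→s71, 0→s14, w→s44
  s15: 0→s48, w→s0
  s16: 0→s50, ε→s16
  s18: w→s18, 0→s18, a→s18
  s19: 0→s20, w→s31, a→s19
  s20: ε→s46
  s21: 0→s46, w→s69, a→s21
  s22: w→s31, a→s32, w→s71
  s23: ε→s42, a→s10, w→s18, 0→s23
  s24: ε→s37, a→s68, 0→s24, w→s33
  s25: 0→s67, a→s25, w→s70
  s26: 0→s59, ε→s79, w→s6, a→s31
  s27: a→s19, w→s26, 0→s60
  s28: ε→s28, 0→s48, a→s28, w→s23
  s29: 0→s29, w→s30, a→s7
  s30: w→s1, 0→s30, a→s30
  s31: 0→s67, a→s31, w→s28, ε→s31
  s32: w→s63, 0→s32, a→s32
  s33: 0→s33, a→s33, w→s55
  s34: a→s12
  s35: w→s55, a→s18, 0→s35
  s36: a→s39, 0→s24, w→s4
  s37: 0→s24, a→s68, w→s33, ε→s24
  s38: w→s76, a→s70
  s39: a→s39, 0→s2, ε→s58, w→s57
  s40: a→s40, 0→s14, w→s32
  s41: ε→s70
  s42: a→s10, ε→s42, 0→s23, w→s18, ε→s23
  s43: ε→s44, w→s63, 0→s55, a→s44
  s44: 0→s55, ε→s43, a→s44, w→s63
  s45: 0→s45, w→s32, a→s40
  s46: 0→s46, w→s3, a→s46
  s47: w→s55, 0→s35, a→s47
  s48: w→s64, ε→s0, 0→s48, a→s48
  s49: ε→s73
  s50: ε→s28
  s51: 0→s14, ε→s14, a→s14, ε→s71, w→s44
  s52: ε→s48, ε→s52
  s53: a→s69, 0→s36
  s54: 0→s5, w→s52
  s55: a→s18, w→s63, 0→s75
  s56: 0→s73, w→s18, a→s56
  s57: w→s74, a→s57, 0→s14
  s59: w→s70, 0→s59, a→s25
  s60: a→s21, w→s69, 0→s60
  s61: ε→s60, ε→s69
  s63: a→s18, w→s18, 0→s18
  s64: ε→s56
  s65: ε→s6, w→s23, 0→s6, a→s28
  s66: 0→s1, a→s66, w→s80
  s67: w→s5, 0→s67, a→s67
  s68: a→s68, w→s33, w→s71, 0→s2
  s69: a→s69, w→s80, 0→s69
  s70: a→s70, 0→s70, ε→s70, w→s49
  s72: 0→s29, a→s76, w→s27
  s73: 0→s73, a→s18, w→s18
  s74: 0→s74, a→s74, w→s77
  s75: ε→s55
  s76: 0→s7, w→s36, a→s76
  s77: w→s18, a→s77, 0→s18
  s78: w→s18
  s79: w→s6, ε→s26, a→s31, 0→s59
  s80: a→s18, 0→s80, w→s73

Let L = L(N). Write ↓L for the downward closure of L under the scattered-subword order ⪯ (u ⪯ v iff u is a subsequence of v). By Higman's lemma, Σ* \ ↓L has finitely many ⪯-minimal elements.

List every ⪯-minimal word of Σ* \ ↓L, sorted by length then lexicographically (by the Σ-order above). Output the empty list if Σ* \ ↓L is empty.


Antichain: [0wwa, wwwww, awwww0, wa0w0a].

|Q|=81, |F|=55, |δ|=230 (42 ε).
min D↑ (48 st, q0=0, F={22}): 0:0→1,a→2,w→3 1:0→1,a→4,w→5 2:0→4,a→2,w→6 3:0→7,a→8,w→9 4:0→4,a→4,w→10 5:0→5,a→5,w→11 6:0→12,a→13,w→14 7:0→7,a→15,w→16 8:0→17,a→8,w→18 9:0→19,a→18,w→20 10:0→10,a→10,w→21 11:0→11,a→22,w→23 12:0→12,a→24,w→25 13:0→26,a→13,w→27 14:0→28,a→27,w→29 15:0→17,a→15,w→16 16:0→16,a→16,w→23 17:0→17,a→17,w→30 18:0→31,a→18,w→32 19:0→19,a→33,w→34 20:0→20,a→32,w→35 21:0→21,a→22,w→36 22:0→22,a→22,w→22 23:0→23,a→22,w→37 24:0→26,a→24,w→25 25:0→25,a→25,w→36 26:0→26,a→26,w→38 27:0→39,a→27,w→29 28:0→28,a→40,w→41 29:0→29,a→29,w→42 30:0→11,a→30,w→23 31:0→31,a→31,w→43 32:0→44,a→32,w→35 33:0→31,a→33,w→34 34:0→34,a→34,w→37 35:0→35,a→35,w→22 36:0→36,a→22,w→45 37:0→37,a→22,w→22 38:0→21,a→38,w→36 39:0→39,a→39,w→46 40:0→39,a→40,w→41 41:0→41,a→41,w→45 42:0→22,a→42,w→22 43:0→23,a→43,w→37 44:0→44,a→44,w→47 45:0→22,a→22,w→22 46:0→36,a→46,w→45 47:0→37,a→47,w→22 (ε-aug+det+¬).
'0wwa': run [65, 53, 29, 9, 1] end={s18} — reject; 4/4 deletions ∈↓L.
'wwwww': N↓-sim [65, 61, 46, 26, 10, 1] end={s18} ∉↓L; 5/5 deletions ∈↓L.
'awwww0': run [65, 56, 48, 33, 15, 3, 1] end={s18} ∉↓L; 6/6 deletions ∈↓L.
'wa0w0a': |S_i|=[65, 61, 49, 39, 19, 8, 1] end={s18} rej; 6/6 del acc.
4 obstructions.


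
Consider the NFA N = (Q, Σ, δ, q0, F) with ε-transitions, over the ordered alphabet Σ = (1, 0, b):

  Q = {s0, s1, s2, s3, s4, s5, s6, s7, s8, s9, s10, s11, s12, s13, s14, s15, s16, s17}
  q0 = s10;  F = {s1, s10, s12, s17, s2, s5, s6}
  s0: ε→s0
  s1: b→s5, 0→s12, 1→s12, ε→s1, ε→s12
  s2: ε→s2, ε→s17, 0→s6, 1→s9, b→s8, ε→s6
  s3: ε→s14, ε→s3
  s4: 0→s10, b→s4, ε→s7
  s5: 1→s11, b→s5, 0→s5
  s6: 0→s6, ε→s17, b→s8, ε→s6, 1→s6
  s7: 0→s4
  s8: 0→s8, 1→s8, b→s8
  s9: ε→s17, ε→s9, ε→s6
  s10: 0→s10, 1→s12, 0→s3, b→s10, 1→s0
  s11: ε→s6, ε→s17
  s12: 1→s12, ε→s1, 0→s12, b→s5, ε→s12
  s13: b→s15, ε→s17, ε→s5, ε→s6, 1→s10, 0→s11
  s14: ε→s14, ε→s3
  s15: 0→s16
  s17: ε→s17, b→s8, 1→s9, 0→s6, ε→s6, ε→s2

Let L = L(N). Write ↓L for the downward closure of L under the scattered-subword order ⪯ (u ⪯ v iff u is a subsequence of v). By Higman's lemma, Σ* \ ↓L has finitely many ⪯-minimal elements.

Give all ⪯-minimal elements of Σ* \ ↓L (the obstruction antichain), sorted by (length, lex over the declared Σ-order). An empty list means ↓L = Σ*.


min(Σ*\↓L) = [1b1b].

|Q|=18, |F|=7, |δ|=59 (26 ε).
min D↑ (5 st, q0=0, F={4}): 0:1→1,0→0,b→0 1:1→1,0→1,b→2 2:1→3,0→2,b→2 3:1→3,0→3,b→4 4:1→4,0→4,b→4 (ε-aug+det+¬).
'1b1b': run [13, 10, 7, 6, 1] end={s8} ∉↓L; 4/4 single-dels accept.
1 minimals (antichain).


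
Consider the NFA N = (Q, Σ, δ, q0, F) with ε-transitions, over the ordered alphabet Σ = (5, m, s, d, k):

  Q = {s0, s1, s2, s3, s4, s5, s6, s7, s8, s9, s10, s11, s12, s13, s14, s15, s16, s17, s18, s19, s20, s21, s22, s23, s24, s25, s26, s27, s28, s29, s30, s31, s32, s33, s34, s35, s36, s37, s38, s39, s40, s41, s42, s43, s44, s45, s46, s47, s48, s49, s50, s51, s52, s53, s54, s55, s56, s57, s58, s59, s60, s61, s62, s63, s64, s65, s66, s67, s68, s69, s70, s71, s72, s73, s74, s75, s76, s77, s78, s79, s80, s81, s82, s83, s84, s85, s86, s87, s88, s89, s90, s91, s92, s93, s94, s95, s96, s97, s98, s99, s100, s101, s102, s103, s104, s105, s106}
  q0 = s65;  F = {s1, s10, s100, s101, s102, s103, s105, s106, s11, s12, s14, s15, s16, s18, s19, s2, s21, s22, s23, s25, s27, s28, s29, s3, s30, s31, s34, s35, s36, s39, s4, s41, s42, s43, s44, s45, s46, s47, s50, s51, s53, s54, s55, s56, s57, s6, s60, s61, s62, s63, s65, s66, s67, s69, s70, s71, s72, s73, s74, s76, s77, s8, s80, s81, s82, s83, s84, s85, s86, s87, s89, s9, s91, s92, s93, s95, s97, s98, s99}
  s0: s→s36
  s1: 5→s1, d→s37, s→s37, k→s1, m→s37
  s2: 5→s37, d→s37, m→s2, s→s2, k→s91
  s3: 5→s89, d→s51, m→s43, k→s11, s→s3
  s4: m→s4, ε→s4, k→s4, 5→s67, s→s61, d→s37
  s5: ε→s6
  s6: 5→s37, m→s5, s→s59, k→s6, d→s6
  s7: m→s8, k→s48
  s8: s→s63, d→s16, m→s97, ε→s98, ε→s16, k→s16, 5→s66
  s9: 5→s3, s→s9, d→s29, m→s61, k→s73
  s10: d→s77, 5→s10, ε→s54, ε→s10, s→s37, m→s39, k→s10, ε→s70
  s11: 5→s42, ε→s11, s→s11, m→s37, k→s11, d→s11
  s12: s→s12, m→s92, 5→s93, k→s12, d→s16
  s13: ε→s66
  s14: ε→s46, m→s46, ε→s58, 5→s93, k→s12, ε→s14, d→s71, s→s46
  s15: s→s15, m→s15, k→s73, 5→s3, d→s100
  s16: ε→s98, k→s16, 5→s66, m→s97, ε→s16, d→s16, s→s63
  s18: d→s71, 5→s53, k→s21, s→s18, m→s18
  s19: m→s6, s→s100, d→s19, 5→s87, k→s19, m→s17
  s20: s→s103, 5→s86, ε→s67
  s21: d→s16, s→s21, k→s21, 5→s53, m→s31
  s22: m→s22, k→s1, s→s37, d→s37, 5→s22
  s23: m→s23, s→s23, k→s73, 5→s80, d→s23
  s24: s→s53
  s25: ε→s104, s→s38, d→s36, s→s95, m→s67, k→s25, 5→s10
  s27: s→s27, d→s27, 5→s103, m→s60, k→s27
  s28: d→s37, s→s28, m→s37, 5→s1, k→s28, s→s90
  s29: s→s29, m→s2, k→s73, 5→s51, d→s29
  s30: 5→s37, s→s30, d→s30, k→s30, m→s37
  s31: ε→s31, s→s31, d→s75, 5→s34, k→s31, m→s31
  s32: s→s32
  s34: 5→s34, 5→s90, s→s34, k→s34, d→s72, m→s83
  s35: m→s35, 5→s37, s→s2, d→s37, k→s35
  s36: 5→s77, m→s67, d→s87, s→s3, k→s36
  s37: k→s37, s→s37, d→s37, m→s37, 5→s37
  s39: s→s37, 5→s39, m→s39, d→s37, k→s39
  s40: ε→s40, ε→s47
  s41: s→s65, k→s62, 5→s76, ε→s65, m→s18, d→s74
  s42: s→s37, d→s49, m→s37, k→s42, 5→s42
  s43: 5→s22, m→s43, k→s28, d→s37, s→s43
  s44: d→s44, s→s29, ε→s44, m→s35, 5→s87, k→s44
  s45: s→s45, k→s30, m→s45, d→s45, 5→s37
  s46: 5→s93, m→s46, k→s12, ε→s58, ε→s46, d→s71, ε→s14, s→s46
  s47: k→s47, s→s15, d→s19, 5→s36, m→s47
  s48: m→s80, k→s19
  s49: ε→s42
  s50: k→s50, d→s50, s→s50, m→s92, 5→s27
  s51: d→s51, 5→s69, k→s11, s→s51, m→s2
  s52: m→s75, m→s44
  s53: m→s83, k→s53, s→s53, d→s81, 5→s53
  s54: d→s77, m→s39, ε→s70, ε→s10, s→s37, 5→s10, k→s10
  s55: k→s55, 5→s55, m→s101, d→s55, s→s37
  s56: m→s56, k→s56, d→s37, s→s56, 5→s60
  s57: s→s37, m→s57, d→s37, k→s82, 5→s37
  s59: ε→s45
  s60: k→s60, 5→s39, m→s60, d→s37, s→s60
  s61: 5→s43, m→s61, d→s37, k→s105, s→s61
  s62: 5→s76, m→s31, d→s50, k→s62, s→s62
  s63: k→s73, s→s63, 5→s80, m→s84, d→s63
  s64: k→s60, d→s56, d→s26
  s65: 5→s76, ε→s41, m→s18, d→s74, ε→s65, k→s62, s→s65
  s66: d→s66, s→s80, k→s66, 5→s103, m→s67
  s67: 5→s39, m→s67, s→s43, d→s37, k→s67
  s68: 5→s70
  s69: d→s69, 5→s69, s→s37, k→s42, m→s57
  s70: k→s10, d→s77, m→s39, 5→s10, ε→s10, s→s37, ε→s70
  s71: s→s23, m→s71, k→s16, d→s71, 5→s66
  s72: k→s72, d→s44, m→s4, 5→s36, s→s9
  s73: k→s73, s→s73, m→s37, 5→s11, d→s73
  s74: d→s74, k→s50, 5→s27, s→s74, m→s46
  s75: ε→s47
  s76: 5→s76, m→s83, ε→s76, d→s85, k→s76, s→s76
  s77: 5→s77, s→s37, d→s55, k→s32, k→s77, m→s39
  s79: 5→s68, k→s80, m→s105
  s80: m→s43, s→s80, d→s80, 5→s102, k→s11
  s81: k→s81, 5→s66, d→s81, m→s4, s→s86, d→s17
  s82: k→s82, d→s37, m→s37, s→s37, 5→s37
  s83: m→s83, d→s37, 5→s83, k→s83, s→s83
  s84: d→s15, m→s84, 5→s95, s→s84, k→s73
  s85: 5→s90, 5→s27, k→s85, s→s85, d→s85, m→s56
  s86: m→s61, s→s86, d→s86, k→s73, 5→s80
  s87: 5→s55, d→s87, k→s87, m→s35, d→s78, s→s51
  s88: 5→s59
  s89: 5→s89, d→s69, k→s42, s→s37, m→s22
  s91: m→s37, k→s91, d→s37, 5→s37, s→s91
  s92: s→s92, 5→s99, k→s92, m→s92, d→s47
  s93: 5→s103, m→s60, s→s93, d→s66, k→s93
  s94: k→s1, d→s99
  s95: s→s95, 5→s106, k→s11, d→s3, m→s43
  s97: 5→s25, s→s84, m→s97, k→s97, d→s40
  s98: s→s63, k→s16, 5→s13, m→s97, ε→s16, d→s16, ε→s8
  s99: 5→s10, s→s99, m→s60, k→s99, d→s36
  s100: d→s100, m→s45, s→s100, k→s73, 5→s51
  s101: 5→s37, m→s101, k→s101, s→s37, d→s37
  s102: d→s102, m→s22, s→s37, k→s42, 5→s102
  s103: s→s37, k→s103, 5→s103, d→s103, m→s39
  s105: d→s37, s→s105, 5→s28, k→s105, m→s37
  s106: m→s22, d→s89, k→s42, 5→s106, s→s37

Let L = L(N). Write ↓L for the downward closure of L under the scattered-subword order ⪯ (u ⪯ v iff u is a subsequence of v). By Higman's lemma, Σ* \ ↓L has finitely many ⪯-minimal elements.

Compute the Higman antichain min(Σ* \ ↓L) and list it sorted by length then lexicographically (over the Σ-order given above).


Antichain: [5md, d55s, mdskm, kmddm5].

|Q|=107, |F|=79, |δ|=465 (36 ε).
min D↑ (74 st, q0=0, F={14}): 0:5→1,m→2,s→0,d→3,k→4 1:5→1,m→5,s→1,d→6,k→1 2:5→7,m→2,s→2,d→8,k→9 3:5→10,m→11,s→3,d→3,k→12 4:5→1,m→13,s→4,d→12,k→4 5:5→5,m→5,s→5,d→14,k→5 6:5→10,m→15,s→6,d→6,k→6 7:5→7,m→5,s→7,d→16,k→7 8:5→17,m→8,s→18,d→8,k→19 9:5→7,m→13,s→9,d→19,k→9 10:5→20,m→21,s→10,d→10,k→10 11:5→22,m→11,s→11,d→8,k→23 12:5→10,m→24,s→12,d→12,k→12 13:5→25,m→13,s→13,d→26,k→13 14:5→14,m→14,s→14,d→14,k→14 15:5→21,m→15,s→15,d→14,k→15 16:5→17,m→27,s→28,d→16,k→16 17:5→20,m→29,s→30,d→17,k→17 18:5→30,m→18,s→18,d→18,k→31 19:5→17,m→32,s→33,d→19,k→19 20:5→20,m→34,s→14,d→20,k→20 21:5→34,m→21,s→21,d→14,k→21 22:5→20,m→21,s→22,d→17,k→22 23:5→22,m→24,s→23,d→19,k→23 24:5→35,m→24,s→24,d→26,k→24 25:5→25,m→5,s→25,d→36,k→25 26:5→37,m→26,s→38,d→39,k→26 27:5→29,m→27,s→40,d→14,k→27 28:5→30,m→40,s→28,d→28,k→31 29:5→34,m→29,s→41,d→14,k→29 30:5→42,m→41,s→30,d→30,k→43 31:5→43,m→14,s→31,d→31,k→31 32:5→44,m→32,s→45,d→26,k→32 33:5→30,m→45,s→33,d→33,k→31 34:5→34,m→34,s→14,d→14,k→34 35:5→46,m→21,s→35,d→37,k→35 36:5→37,m→27,s→47,d→48,k→36 37:5→49,m→29,s→50,d→51,k→37 38:5→50,m→38,s→38,d→52,k→31 39:5→51,m→53,s→52,d→39,k→39 40:5→41,m→40,s→40,d→14,k→54 41:5→55,m→41,s→41,d→14,k→56 42:5→42,m→55,s→14,d→42,k→57 43:5→57,m→14,s→43,d→43,k→43 44:5→46,m→29,s→58,d→37,k→44 45:5→58,m→45,s→45,d→38,k→31 46:5→46,m→34,s→14,d→49,k→46 47:5→50,m→40,s→47,d→59,k→31 48:5→51,m→60,s→59,d→48,k→48 49:5→49,m→34,s→14,d→61,k→49 50:5→62,m→41,s→50,d→63,k→43 51:5→61,m→60,s→63,d→51,k→51 52:5→63,m→64,s→52,d→52,k→31 53:5→14,m→53,s→64,d→53,k→53 54:5→56,m→14,s→54,d→14,k→54 55:5→55,m→55,s→14,d→14,k→65 56:5→65,m→14,s→56,d→14,k→56 57:5→57,m→14,s→14,d→57,k→57 58:5→66,m→41,s→58,d→50,k→43 59:5→63,m→67,s→59,d→59,k→31 60:5→14,m→60,s→67,d→14,k→60 61:5→61,m→68,s→14,d→61,k→61 62:5→62,m→55,s→14,d→69,k→57 63:5→69,m→67,s→63,d→63,k→43 64:5→14,m→64,s→64,d→64,k→70 65:5→65,m→14,s→14,d→14,k→65 66:5→66,m→55,s→14,d→62,k→57 67:5→14,m→67,s→67,d→14,k→71 68:5→14,m→68,s→14,d→14,k→68 69:5→69,m→72,s→14,d→69,k→57 70:5→14,m→14,s→70,d→70,k→70 71:5→14,m→14,s→71,d→14,k→71 72:5→14,m→72,s→14,d→14,k→73 73:5→14,m→14,s→14,d→14,k→73.
'5md': N↓-sim [93, 61, 20, 1] end={s37} ∉↓L; 3/3 deletions ∈↓L.
'd55s': N↓-sim [93, 83, 44, 20, 2] end={s32,s37} rej; 4/4 single-dels accept.
'mdskm': |S_i|=[93, 85, 70, 37, 12, 1] end={s37} rej; 5/5 del acc.
'kmddm5': |S_i|=[93, 84, 64, 47, 26, 13, 1] end={s37} rej; 6/6 single-dels accept.
4 minimals (antichain).
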